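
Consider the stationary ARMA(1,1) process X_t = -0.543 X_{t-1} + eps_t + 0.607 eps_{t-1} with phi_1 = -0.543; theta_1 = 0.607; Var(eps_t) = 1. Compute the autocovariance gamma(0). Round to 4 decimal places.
\gamma(0) = 1.0058

Multiply the model equation by X_{t-k} and take expectations. With theta_0 = psi_0 = 1 and psi_j the MA(infinity) weights, this gives
  gamma(k) - sum_i phi_i gamma(k-i) = c_k,
  c_k = sigma^2 * sum_{j=k..q} theta_j psi_{j-k}   (c_k = 0 for k > q),
using gamma(-m) = gamma(m).
psi-weights needed (psi_j = theta_j + sum_i phi_i psi_{j-i}):
  psi_1 = theta_1 + phi_1 = 0.607 + (-0.543) = 0.064
Right-hand sides:
  c_0 = sigma^2 (1 + theta_1 psi_1) = 1 * (1 + (0.607)(0.064)) = 1 * 1.038848 = 1.038848
  c_1 = sigma^2 theta_1 = 1 * (0.607) = 0.607
  c_2 = 0
Equations for k = 0 and k = 1 (AR order 1):
  gamma(0) = phi_1 gamma(1) + c_0
  gamma(1) = phi_1 gamma(0) + c_1
Substituting the second into the first: gamma(0) (1 - phi_1^2) = c_0 + phi_1 c_1, so
  gamma(0) = (c_0 + phi_1 c_1) / (1 - phi_1^2) = (1.038848 + (-0.543)(0.607)) / (1 - (-0.543)^2) = 0.709247 / 0.705151 = 1.005809.
Therefore gamma(0) = 1.0058 (to 4 decimal places).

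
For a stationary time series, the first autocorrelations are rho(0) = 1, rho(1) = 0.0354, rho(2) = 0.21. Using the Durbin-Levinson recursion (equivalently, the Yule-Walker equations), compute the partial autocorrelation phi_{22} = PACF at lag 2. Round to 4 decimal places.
\phi_{22} = 0.2090

The PACF at lag k is phi_{kk}, the last component of the solution
to the Yule-Walker system G_k phi = r_k where
  (G_k)_{ij} = rho(|i - j|), (r_k)_i = rho(i), i,j = 1..k.
Equivalently, Durbin-Levinson gives phi_{kk} iteratively:
  phi_{11} = rho(1)
  phi_{kk} = [rho(k) - sum_{j=1..k-1} phi_{k-1,j} rho(k-j)]
            / [1 - sum_{j=1..k-1} phi_{k-1,j} rho(j)],
  phi_{k,j} = phi_{k-1,j} - phi_{kk} phi_{k-1,k-j},  j = 1..k-1.
Step k = 1:
  phi_11 = rho(1) = 0.0354.
Step k = 2:
  phi_22 = [rho(2) - phi_11 rho(1)] / [1 - phi_11 rho(1)] = [0.21 - (0.0354)(0.0354)] / [1 - (0.0354)(0.0354)]
         = 0.20874684 / 0.99874684 = 0.209.
Therefore phi_{22} = 0.2090.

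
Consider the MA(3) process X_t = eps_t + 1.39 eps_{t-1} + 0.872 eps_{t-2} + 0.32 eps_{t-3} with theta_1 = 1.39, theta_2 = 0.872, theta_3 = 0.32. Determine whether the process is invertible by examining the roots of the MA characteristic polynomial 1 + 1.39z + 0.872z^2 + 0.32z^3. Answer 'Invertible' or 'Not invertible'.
\text{Invertible}

The MA(q) characteristic polynomial is P(z) = 1 + 1.39z + 0.872z^2 + 0.32z^3.
Invertibility requires all roots to lie outside the unit circle, i.e. |z| > 1 for every root.
Degree 3: look for a simple real root z0 first, then factor out (1 - z/z0) and solve the remaining quadratic.
Testing z0 = -1.25: P(-1.25) = 1 + (1.39)(-1.25) + (0.872)(-1.25)^2 + (0.32)(-1.25)^3
  = 1 + (-1.7375) + (1.3625) + (-0.625) = 0.  So z_0 = -1.25 is a root, |z_0| = 1.25.
Divide out the factor (1 + 0.8 z) = (1 - z/z0) (since 1/z0 = -0.8):
  P(z) = (1 + 0.8 z)(1 + (0.59) z + (0.4) z^2)
  [check: z-coef 0.59 - (-0.8) = 1.39; z^2-coef 0.4 - (-0.8)(0.59) = 0.872; z^3-coef -(-0.8)(0.4) = 0.32.]
Remaining roots from the quadratic factor 1 + (0.59) z + (0.4) z^2:
  Set 1 + (0.59) z + (0.4) z^2 = 0, i.e. a z^2 + b z + c = 0 with a = 0.4, b = 0.59, c = 1.
  Discriminant D = b^2 - 4ac = (0.59)^2 - 4*(0.4)*1 = 0.3481 - (1.6) = -1.2519.
  D < 0, so the roots are the complex-conjugate pair z = (-b +/- i sqrt(-D)) / (2a) = -0.7375 +/- 1.3986i.
  For a conjugate pair |z|^2 = z * conj(z) = (product of roots) = c/a = 1/(0.4) = 2.5, so |z| = sqrt(2.5) = 1.5811 for both roots.
Moduli of all roots: 1.2500, 1.5811, 1.5811.
All moduli strictly greater than 1? Yes.
Verdict: Invertible.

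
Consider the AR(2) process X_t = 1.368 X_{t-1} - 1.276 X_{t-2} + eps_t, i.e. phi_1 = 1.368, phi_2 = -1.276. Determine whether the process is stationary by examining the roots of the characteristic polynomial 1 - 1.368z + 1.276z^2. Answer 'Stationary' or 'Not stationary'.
\text{Not stationary}

The AR(p) characteristic polynomial is P(z) = 1 - 1.368z + 1.276z^2.
Stationarity requires all roots to lie outside the unit circle, i.e. |z| > 1 for every root.
Set 1 + (-1.368) z + (1.276) z^2 = 0, i.e. a z^2 + b z + c = 0 with a = 1.276, b = -1.368, c = 1.
Discriminant D = b^2 - 4ac = (-1.368)^2 - 4*(1.276)*1 = 1.871424 - (5.104) = -3.232576.
D < 0, so the roots are the complex-conjugate pair z = (-b +/- i sqrt(-D)) / (2a) = 0.5361 +/- 0.7045i.
For a conjugate pair |z|^2 = z * conj(z) = (product of roots) = c/a = 1/(1.276) = 0.783699, so |z| = sqrt(0.783699) = 0.8853 for both roots.
Moduli of all roots: 0.8853, 0.8853.
All moduli strictly greater than 1? No.
Verdict: Not stationary.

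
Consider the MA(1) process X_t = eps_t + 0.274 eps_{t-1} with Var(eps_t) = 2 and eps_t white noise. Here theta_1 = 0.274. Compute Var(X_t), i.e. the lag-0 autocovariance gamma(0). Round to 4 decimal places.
\gamma(0) = 2.1502

For an MA(q) process X_t = eps_t + sum_i theta_i eps_{t-i} with
Var(eps_t) = sigma^2, the variance is
  gamma(0) = sigma^2 * (1 + sum_i theta_i^2).
  sum_i theta_i^2 = (0.274)^2 = 0.075076.
  gamma(0) = 2 * (1 + 0.075076) = 2 * 1.075076 = 2.150152, which rounds to 2.1502.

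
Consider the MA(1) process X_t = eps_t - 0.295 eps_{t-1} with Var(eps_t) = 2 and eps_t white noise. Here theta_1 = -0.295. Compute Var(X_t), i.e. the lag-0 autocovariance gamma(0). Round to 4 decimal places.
\gamma(0) = 2.1741

For an MA(q) process X_t = eps_t + sum_i theta_i eps_{t-i} with
Var(eps_t) = sigma^2, the variance is
  gamma(0) = sigma^2 * (1 + sum_i theta_i^2).
  sum_i theta_i^2 = (-0.295)^2 = 0.087025.
  gamma(0) = 2 * (1 + 0.087025) = 2 * 1.087025 = 2.17405, which rounds to 2.1741.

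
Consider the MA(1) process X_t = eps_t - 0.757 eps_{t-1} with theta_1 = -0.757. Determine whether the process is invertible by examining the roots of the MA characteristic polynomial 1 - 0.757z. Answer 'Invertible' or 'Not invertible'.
\text{Invertible}

The MA(q) characteristic polynomial is P(z) = 1 - 0.757z.
Invertibility requires all roots to lie outside the unit circle, i.e. |z| > 1 for every root.
This is linear in z: 1 + (-0.757) z = 0  =>  z = -1/(-0.757) = 1.321004,  |z| = 1.321004.
Moduli of all roots: 1.3210.
All moduli strictly greater than 1? Yes.
Verdict: Invertible.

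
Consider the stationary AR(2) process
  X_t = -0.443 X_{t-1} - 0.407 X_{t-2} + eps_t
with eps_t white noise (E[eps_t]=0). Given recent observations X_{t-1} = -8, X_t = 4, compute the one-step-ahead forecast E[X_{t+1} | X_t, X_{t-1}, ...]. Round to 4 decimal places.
E[X_{t+1} \mid \mathcal F_t] = 1.4840

For an AR(p) model X_t = c + sum_i phi_i X_{t-i} + eps_t, the
one-step-ahead conditional mean is
  E[X_{t+1} | X_t, ...] = c + sum_i phi_i X_{t+1-i}.
Substitute known values:
  E[X_{t+1} | ...] = (-0.443) * (4) + (-0.407) * (-8)
                   = 1.4840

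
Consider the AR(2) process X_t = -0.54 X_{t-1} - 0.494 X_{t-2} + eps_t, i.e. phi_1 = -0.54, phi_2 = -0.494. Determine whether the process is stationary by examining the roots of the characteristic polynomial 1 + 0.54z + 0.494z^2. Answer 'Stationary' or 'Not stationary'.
\text{Stationary}

The AR(p) characteristic polynomial is P(z) = 1 + 0.54z + 0.494z^2.
Stationarity requires all roots to lie outside the unit circle, i.e. |z| > 1 for every root.
Set 1 + (0.54) z + (0.494) z^2 = 0, i.e. a z^2 + b z + c = 0 with a = 0.494, b = 0.54, c = 1.
Discriminant D = b^2 - 4ac = (0.54)^2 - 4*(0.494)*1 = 0.2916 - (1.976) = -1.6844.
D < 0, so the roots are the complex-conjugate pair z = (-b +/- i sqrt(-D)) / (2a) = -0.5466 +/- 1.3136i.
For a conjugate pair |z|^2 = z * conj(z) = (product of roots) = c/a = 1/(0.494) = 2.024291, so |z| = sqrt(2.024291) = 1.4228 for both roots.
Moduli of all roots: 1.4228, 1.4228.
All moduli strictly greater than 1? Yes.
Verdict: Stationary.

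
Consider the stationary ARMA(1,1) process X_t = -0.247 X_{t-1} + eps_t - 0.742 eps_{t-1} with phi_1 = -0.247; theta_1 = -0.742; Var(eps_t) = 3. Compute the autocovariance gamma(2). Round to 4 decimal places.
\gamma(2) = 0.9235

Multiply the model equation by X_{t-k} and take expectations. With theta_0 = psi_0 = 1 and psi_j the MA(infinity) weights, this gives
  gamma(k) - sum_i phi_i gamma(k-i) = c_k,
  c_k = sigma^2 * sum_{j=k..q} theta_j psi_{j-k}   (c_k = 0 for k > q),
using gamma(-m) = gamma(m).
psi-weights needed (psi_j = theta_j + sum_i phi_i psi_{j-i}):
  psi_1 = theta_1 + phi_1 = -0.742 + (-0.247) = -0.989
Right-hand sides:
  c_0 = sigma^2 (1 + theta_1 psi_1) = 3 * (1 + (-0.742)(-0.989)) = 3 * 1.733838 = 5.201514
  c_1 = sigma^2 theta_1 = 3 * (-0.742) = -2.226
  c_2 = 0
Equations for k = 0 and k = 1 (AR order 1):
  gamma(0) = phi_1 gamma(1) + c_0
  gamma(1) = phi_1 gamma(0) + c_1
Substituting the second into the first: gamma(0) (1 - phi_1^2) = c_0 + phi_1 c_1, so
  gamma(0) = (c_0 + phi_1 c_1) / (1 - phi_1^2) = (5.201514 + (-0.247)(-2.226)) / (1 - (-0.247)^2) = 5.751336 / 0.938991 = 6.125017.
  gamma(1) = phi_1 gamma(0) + c_1 = (-0.247)(6.125017) + (-2.226) = -3.738879.
For k = 2 (> q): gamma(2) = phi_1 gamma(1) = (-0.247)(-3.738879) = 0.923503.
Therefore gamma(2) = 0.9235 (to 4 decimal places).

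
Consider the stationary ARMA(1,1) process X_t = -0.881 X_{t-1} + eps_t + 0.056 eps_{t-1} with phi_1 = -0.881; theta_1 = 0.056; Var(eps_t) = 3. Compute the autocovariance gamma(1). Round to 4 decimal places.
\gamma(1) = -10.5115

Multiply the model equation by X_{t-k} and take expectations. With theta_0 = psi_0 = 1 and psi_j the MA(infinity) weights, this gives
  gamma(k) - sum_i phi_i gamma(k-i) = c_k,
  c_k = sigma^2 * sum_{j=k..q} theta_j psi_{j-k}   (c_k = 0 for k > q),
using gamma(-m) = gamma(m).
psi-weights needed (psi_j = theta_j + sum_i phi_i psi_{j-i}):
  psi_1 = theta_1 + phi_1 = 0.056 + (-0.881) = -0.825
Right-hand sides:
  c_0 = sigma^2 (1 + theta_1 psi_1) = 3 * (1 + (0.056)(-0.825)) = 3 * 0.9538 = 2.8614
  c_1 = sigma^2 theta_1 = 3 * (0.056) = 0.168
  c_2 = 0
Equations for k = 0 and k = 1 (AR order 1):
  gamma(0) = phi_1 gamma(1) + c_0
  gamma(1) = phi_1 gamma(0) + c_1
Substituting the second into the first: gamma(0) (1 - phi_1^2) = c_0 + phi_1 c_1, so
  gamma(0) = (c_0 + phi_1 c_1) / (1 - phi_1^2) = (2.8614 + (-0.881)(0.168)) / (1 - (-0.881)^2) = 2.713392 / 0.223839 = 12.12207.
  gamma(1) = phi_1 gamma(0) + c_1 = (-0.881)(12.12207) + (0.168) = -10.511544.
Therefore gamma(1) = -10.5115 (to 4 decimal places).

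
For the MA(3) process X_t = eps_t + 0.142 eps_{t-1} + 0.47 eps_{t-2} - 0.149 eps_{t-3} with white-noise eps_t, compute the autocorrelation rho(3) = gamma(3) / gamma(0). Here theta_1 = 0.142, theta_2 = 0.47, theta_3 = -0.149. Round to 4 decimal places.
\rho(3) = -0.1179

For an MA(q) process with theta_0 = 1, the autocovariance is
  gamma(k) = sigma^2 * sum_{i=0..q-k} theta_i * theta_{i+k},
and rho(k) = gamma(k) / gamma(0). Sigma^2 cancels.
  numerator   = (1)*(-0.149) = -0.149.
  denominator = (1)^2 + (0.142)^2 + (0.47)^2 + (-0.149)^2 = 1.263265.
  rho(3) = -0.149 / 1.263265 = -0.1179.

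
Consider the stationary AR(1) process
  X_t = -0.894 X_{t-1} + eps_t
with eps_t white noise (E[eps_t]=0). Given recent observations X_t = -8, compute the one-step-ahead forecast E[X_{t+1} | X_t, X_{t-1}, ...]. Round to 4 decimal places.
E[X_{t+1} \mid \mathcal F_t] = 7.1520

For an AR(p) model X_t = c + sum_i phi_i X_{t-i} + eps_t, the
one-step-ahead conditional mean is
  E[X_{t+1} | X_t, ...] = c + sum_i phi_i X_{t+1-i}.
Substitute known values:
  E[X_{t+1} | ...] = (-0.894) * (-8)
                   = 7.1520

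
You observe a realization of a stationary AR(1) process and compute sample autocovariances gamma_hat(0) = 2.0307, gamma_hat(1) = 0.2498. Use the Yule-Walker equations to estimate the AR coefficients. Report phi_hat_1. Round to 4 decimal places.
\hat\phi_{1} = 0.1230

The Yule-Walker equations for an AR(p) process read, in matrix form,
  Gamma_p phi = r_p,   with   (Gamma_p)_{ij} = gamma(|i - j|),
                       (r_p)_i = gamma(i),   i,j = 1..p.
Substitute the sample gammas (Toeplitz matrix and right-hand side of size 1):
  Gamma_p = [[2.0307]]
  r_p     = [0.2498]
With p = 1 this is the single equation gamma(0) phi_1 = gamma(1):
  phi_hat_1 = gamma(1) / gamma(0) = 0.2498 / 2.0307 = 0.1230.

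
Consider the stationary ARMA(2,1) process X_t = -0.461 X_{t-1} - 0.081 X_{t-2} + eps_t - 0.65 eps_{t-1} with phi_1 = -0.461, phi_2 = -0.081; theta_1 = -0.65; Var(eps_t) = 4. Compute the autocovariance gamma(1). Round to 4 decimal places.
\gamma(1) = -6.5543

Multiply the model equation by X_{t-k} and take expectations. With theta_0 = psi_0 = 1 and psi_j the MA(infinity) weights, this gives
  gamma(k) - sum_i phi_i gamma(k-i) = c_k,
  c_k = sigma^2 * sum_{j=k..q} theta_j psi_{j-k}   (c_k = 0 for k > q),
using gamma(-m) = gamma(m).
psi-weights needed (psi_j = theta_j + sum_i phi_i psi_{j-i}):
  psi_1 = theta_1 + phi_1 = -0.65 + (-0.461) = -1.111
Right-hand sides:
  c_0 = sigma^2 (1 + theta_1 psi_1) = 4 * (1 + (-0.65)(-1.111)) = 4 * 1.72215 = 6.8886
  c_1 = sigma^2 theta_1 = 4 * (-0.65) = -2.6
  c_2 = 0
Equations for k = 0, 1, 2 (AR order 2, c_2 = 0):
  (E0) gamma(0) = phi_1 gamma(1) + phi_2 gamma(2) + c_0
  (E1) gamma(1) = phi_1 gamma(0) + phi_2 gamma(1) + c_1
  (E2) gamma(2) = phi_1 gamma(1) + phi_2 gamma(0)
From (E1): gamma(1) = A gamma(0) + B with
  A = phi_1 / (1 - phi_2) = -0.461 / 1.081 = -0.426457,   B = c_1 / (1 - phi_2) = -2.6 / 1.081 = -2.40518.
Insert (E2) into (E0): gamma(0) (1 - phi_2^2) = phi_1 (1 + phi_2) gamma(1) + c_0.
  phi_1 (1 + phi_2) = (-0.461)(0.919) = -0.423659,   1 - phi_2^2 = 0.993439.
Replace gamma(1) by A gamma(0) + B and collect gamma(0):
  gamma(0) [0.993439 - (-0.423659)(-0.426457)] = (-0.423659)(-2.40518) + 6.8886
  gamma(0) * 0.812767 = 7.907576
  gamma(0) = 7.907576 / 0.812767 = 9.729209.
  gamma(1) = A gamma(0) + B = (-0.426457)(9.729209) + (-2.40518) = -6.554269.
Therefore gamma(1) = -6.5543 (to 4 decimal places).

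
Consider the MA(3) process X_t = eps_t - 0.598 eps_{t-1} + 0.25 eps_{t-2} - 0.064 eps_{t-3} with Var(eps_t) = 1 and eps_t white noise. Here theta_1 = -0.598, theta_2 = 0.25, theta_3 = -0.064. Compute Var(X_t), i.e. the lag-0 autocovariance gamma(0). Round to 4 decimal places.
\gamma(0) = 1.4242

For an MA(q) process X_t = eps_t + sum_i theta_i eps_{t-i} with
Var(eps_t) = sigma^2, the variance is
  gamma(0) = sigma^2 * (1 + sum_i theta_i^2).
  sum_i theta_i^2 = (-0.598)^2 + (0.25)^2 + (-0.064)^2 = 0.357604 + 0.0625 + 0.004096 = 0.4242.
  gamma(0) = 1 * (1 + 0.4242) = 1 * 1.4242 = 1.4242.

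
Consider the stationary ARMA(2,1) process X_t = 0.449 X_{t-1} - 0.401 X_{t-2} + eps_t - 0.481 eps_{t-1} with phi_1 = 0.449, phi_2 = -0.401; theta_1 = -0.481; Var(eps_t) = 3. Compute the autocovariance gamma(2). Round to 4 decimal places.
\gamma(2) = -1.4079

Multiply the model equation by X_{t-k} and take expectations. With theta_0 = psi_0 = 1 and psi_j the MA(infinity) weights, this gives
  gamma(k) - sum_i phi_i gamma(k-i) = c_k,
  c_k = sigma^2 * sum_{j=k..q} theta_j psi_{j-k}   (c_k = 0 for k > q),
using gamma(-m) = gamma(m).
psi-weights needed (psi_j = theta_j + sum_i phi_i psi_{j-i}):
  psi_1 = theta_1 + phi_1 = -0.481 + (0.449) = -0.032
Right-hand sides:
  c_0 = sigma^2 (1 + theta_1 psi_1) = 3 * (1 + (-0.481)(-0.032)) = 3 * 1.015392 = 3.046176
  c_1 = sigma^2 theta_1 = 3 * (-0.481) = -1.443
  c_2 = 0
Equations for k = 0, 1, 2 (AR order 2, c_2 = 0):
  (E0) gamma(0) = phi_1 gamma(1) + phi_2 gamma(2) + c_0
  (E1) gamma(1) = phi_1 gamma(0) + phi_2 gamma(1) + c_1
  (E2) gamma(2) = phi_1 gamma(1) + phi_2 gamma(0)
From (E1): gamma(1) = A gamma(0) + B with
  A = phi_1 / (1 - phi_2) = 0.449 / 1.401 = 0.320485,   B = c_1 / (1 - phi_2) = -1.443 / 1.401 = -1.029979.
Insert (E2) into (E0): gamma(0) (1 - phi_2^2) = phi_1 (1 + phi_2) gamma(1) + c_0.
  phi_1 (1 + phi_2) = (0.449)(0.599) = 0.268951,   1 - phi_2^2 = 0.839199.
Replace gamma(1) by A gamma(0) + B and collect gamma(0):
  gamma(0) [0.839199 - (0.268951)(0.320485)] = (0.268951)(-1.029979) + 3.046176
  gamma(0) * 0.753004 = 2.769162
  gamma(0) = 2.769162 / 0.753004 = 3.677486.
  gamma(1) = A gamma(0) + B = (0.320485)(3.677486) + (-1.029979) = 0.148602.
  gamma(2) = phi_1 gamma(1) + phi_2 gamma(0) = (0.449)(0.148602) + (-0.401)(3.677486) = -1.40795.
Therefore gamma(2) = -1.4079 (to 4 decimal places).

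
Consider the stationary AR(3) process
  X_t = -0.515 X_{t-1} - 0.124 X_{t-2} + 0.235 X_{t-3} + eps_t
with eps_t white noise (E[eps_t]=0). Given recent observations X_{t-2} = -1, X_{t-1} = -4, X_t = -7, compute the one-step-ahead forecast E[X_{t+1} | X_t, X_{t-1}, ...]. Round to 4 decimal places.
E[X_{t+1} \mid \mathcal F_t] = 3.8660

For an AR(p) model X_t = c + sum_i phi_i X_{t-i} + eps_t, the
one-step-ahead conditional mean is
  E[X_{t+1} | X_t, ...] = c + sum_i phi_i X_{t+1-i}.
Substitute known values:
  E[X_{t+1} | ...] = (-0.515) * (-7) + (-0.124) * (-4) + (0.235) * (-1)
                   = 3.8660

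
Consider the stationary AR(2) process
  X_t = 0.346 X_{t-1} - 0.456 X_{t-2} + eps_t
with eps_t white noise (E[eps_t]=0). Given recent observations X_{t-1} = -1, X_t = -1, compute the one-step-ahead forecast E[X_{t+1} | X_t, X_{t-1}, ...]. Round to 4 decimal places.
E[X_{t+1} \mid \mathcal F_t] = 0.1100

For an AR(p) model X_t = c + sum_i phi_i X_{t-i} + eps_t, the
one-step-ahead conditional mean is
  E[X_{t+1} | X_t, ...] = c + sum_i phi_i X_{t+1-i}.
Substitute known values:
  E[X_{t+1} | ...] = (0.346) * (-1) + (-0.456) * (-1)
                   = 0.1100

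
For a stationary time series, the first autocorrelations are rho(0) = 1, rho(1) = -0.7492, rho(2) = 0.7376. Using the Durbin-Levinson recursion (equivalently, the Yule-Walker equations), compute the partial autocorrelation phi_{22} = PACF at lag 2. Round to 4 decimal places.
\phi_{22} = 0.4019

The PACF at lag k is phi_{kk}, the last component of the solution
to the Yule-Walker system G_k phi = r_k where
  (G_k)_{ij} = rho(|i - j|), (r_k)_i = rho(i), i,j = 1..k.
Equivalently, Durbin-Levinson gives phi_{kk} iteratively:
  phi_{11} = rho(1)
  phi_{kk} = [rho(k) - sum_{j=1..k-1} phi_{k-1,j} rho(k-j)]
            / [1 - sum_{j=1..k-1} phi_{k-1,j} rho(j)],
  phi_{k,j} = phi_{k-1,j} - phi_{kk} phi_{k-1,k-j},  j = 1..k-1.
Step k = 1:
  phi_11 = rho(1) = -0.7492.
Step k = 2:
  phi_22 = [rho(2) - phi_11 rho(1)] / [1 - phi_11 rho(1)] = [0.7376 - (-0.7492)(-0.7492)] / [1 - (-0.7492)(-0.7492)]
         = 0.17629936 / 0.43869936 = 0.4019.
Therefore phi_{22} = 0.4019.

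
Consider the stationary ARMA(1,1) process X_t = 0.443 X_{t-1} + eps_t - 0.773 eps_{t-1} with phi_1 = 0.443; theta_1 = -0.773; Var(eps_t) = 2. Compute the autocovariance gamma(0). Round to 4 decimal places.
\gamma(0) = 2.2710

Multiply the model equation by X_{t-k} and take expectations. With theta_0 = psi_0 = 1 and psi_j the MA(infinity) weights, this gives
  gamma(k) - sum_i phi_i gamma(k-i) = c_k,
  c_k = sigma^2 * sum_{j=k..q} theta_j psi_{j-k}   (c_k = 0 for k > q),
using gamma(-m) = gamma(m).
psi-weights needed (psi_j = theta_j + sum_i phi_i psi_{j-i}):
  psi_1 = theta_1 + phi_1 = -0.773 + (0.443) = -0.33
Right-hand sides:
  c_0 = sigma^2 (1 + theta_1 psi_1) = 2 * (1 + (-0.773)(-0.33)) = 2 * 1.25509 = 2.51018
  c_1 = sigma^2 theta_1 = 2 * (-0.773) = -1.546
  c_2 = 0
Equations for k = 0 and k = 1 (AR order 1):
  gamma(0) = phi_1 gamma(1) + c_0
  gamma(1) = phi_1 gamma(0) + c_1
Substituting the second into the first: gamma(0) (1 - phi_1^2) = c_0 + phi_1 c_1, so
  gamma(0) = (c_0 + phi_1 c_1) / (1 - phi_1^2) = (2.51018 + (0.443)(-1.546)) / (1 - (0.443)^2) = 1.825302 / 0.803751 = 2.270979.
Therefore gamma(0) = 2.2710 (to 4 decimal places).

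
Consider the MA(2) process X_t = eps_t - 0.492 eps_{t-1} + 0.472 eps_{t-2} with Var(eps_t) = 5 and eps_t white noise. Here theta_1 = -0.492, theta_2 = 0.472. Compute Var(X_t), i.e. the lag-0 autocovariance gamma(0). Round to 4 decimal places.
\gamma(0) = 7.3242

For an MA(q) process X_t = eps_t + sum_i theta_i eps_{t-i} with
Var(eps_t) = sigma^2, the variance is
  gamma(0) = sigma^2 * (1 + sum_i theta_i^2).
  sum_i theta_i^2 = (-0.492)^2 + (0.472)^2 = 0.242064 + 0.222784 = 0.464848.
  gamma(0) = 5 * (1 + 0.464848) = 5 * 1.464848 = 7.32424, which rounds to 7.3242.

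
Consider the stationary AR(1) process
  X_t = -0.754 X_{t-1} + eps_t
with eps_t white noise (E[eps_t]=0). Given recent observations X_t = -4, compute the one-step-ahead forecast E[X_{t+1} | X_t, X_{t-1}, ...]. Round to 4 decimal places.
E[X_{t+1} \mid \mathcal F_t] = 3.0160

For an AR(p) model X_t = c + sum_i phi_i X_{t-i} + eps_t, the
one-step-ahead conditional mean is
  E[X_{t+1} | X_t, ...] = c + sum_i phi_i X_{t+1-i}.
Substitute known values:
  E[X_{t+1} | ...] = (-0.754) * (-4)
                   = 3.0160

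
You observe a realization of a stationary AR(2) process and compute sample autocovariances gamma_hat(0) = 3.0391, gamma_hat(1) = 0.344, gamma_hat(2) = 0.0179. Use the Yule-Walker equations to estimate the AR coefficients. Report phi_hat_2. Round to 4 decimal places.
\hat\phi_{2} = -0.0070

The Yule-Walker equations for an AR(p) process read, in matrix form,
  Gamma_p phi = r_p,   with   (Gamma_p)_{ij} = gamma(|i - j|),
                       (r_p)_i = gamma(i),   i,j = 1..p.
Substitute the sample gammas (Toeplitz matrix and right-hand side of size 2):
  Gamma_p = [[3.0391, 0.344], [0.344, 3.0391]]
  r_p     = [0.344, 0.0179]
Written out:
  3.0391 phi_1 + 0.344 phi_2 = 0.344
  0.344 phi_1 + 3.0391 phi_2 = 0.0179
Solve by Cramer's rule:
  det = gamma(0)^2 - gamma(1)^2 = (3.0391)^2 - (0.344)^2 = 9.23612881 - 0.118336 = 9.11779281
  phi_hat_1 = [gamma(1) gamma(0) - gamma(1) gamma(2)] / det = [(0.344)(3.0391) - (0.344)(0.0179)] / 9.11779281 = 1.0392928 / 9.11779281 = 0.114
  phi_hat_2 = [gamma(0) gamma(2) - gamma(1)^2] / det = [(3.0391)(0.0179) - (0.344)^2] / 9.11779281 = -0.06393611 / 9.11779281 = -0.007
So phi_hat = [0.1140, -0.0070].
Therefore phi_hat_2 = -0.0070.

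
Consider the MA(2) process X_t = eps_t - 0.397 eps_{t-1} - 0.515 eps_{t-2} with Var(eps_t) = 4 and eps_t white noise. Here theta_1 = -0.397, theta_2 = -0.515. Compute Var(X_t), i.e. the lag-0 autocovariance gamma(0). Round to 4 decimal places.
\gamma(0) = 5.6913

For an MA(q) process X_t = eps_t + sum_i theta_i eps_{t-i} with
Var(eps_t) = sigma^2, the variance is
  gamma(0) = sigma^2 * (1 + sum_i theta_i^2).
  sum_i theta_i^2 = (-0.397)^2 + (-0.515)^2 = 0.157609 + 0.265225 = 0.422834.
  gamma(0) = 4 * (1 + 0.422834) = 4 * 1.422834 = 5.691336, which rounds to 5.6913.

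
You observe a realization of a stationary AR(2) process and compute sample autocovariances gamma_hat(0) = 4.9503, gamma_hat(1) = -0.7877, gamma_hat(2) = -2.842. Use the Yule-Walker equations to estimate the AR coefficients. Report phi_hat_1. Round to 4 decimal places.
\hat\phi_{1} = -0.2570

The Yule-Walker equations for an AR(p) process read, in matrix form,
  Gamma_p phi = r_p,   with   (Gamma_p)_{ij} = gamma(|i - j|),
                       (r_p)_i = gamma(i),   i,j = 1..p.
Substitute the sample gammas (Toeplitz matrix and right-hand side of size 2):
  Gamma_p = [[4.9503, -0.7877], [-0.7877, 4.9503]]
  r_p     = [-0.7877, -2.842]
Written out:
  4.9503 phi_1 - 0.7877 phi_2 = -0.7877
  -0.7877 phi_1 + 4.9503 phi_2 = -2.842
Solve by Cramer's rule:
  det = gamma(0)^2 - gamma(1)^2 = (4.9503)^2 - (-0.7877)^2 = 24.50547009 - 0.62047129 = 23.8849988
  phi_hat_1 = [gamma(1) gamma(0) - gamma(1) gamma(2)] / det = [(-0.7877)(4.9503) - (-0.7877)(-2.842)] / 23.8849988 = -6.13799471 / 23.8849988 = -0.257
  phi_hat_2 = [gamma(0) gamma(2) - gamma(1)^2] / det = [(4.9503)(-2.842) - (-0.7877)^2] / 23.8849988 = -14.68922389 / 23.8849988 = -0.615
So phi_hat = [-0.2570, -0.6150].
Therefore phi_hat_1 = -0.2570.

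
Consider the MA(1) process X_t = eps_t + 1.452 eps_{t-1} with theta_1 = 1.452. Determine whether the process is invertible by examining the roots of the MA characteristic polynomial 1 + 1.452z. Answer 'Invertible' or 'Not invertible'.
\text{Not invertible}

The MA(q) characteristic polynomial is P(z) = 1 + 1.452z.
Invertibility requires all roots to lie outside the unit circle, i.e. |z| > 1 for every root.
This is linear in z: 1 + (1.452) z = 0  =>  z = -1/(1.452) = -0.688705,  |z| = 0.688705.
Moduli of all roots: 0.6887.
All moduli strictly greater than 1? No.
Verdict: Not invertible.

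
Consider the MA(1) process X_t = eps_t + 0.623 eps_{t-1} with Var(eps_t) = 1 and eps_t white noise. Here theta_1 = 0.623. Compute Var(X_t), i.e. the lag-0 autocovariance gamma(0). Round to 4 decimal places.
\gamma(0) = 1.3881

For an MA(q) process X_t = eps_t + sum_i theta_i eps_{t-i} with
Var(eps_t) = sigma^2, the variance is
  gamma(0) = sigma^2 * (1 + sum_i theta_i^2).
  sum_i theta_i^2 = (0.623)^2 = 0.388129.
  gamma(0) = 1 * (1 + 0.388129) = 1 * 1.388129 = 1.388129, which rounds to 1.3881.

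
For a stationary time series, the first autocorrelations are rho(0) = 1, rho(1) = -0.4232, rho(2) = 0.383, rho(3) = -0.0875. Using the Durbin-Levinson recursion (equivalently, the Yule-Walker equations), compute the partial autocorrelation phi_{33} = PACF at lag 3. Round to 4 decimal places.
\phi_{33} = 0.1810

The PACF at lag k is phi_{kk}, the last component of the solution
to the Yule-Walker system G_k phi = r_k where
  (G_k)_{ij} = rho(|i - j|), (r_k)_i = rho(i), i,j = 1..k.
Equivalently, Durbin-Levinson gives phi_{kk} iteratively:
  phi_{11} = rho(1)
  phi_{kk} = [rho(k) - sum_{j=1..k-1} phi_{k-1,j} rho(k-j)]
            / [1 - sum_{j=1..k-1} phi_{k-1,j} rho(j)],
  phi_{k,j} = phi_{k-1,j} - phi_{kk} phi_{k-1,k-j},  j = 1..k-1.
Step k = 1:
  phi_11 = rho(1) = -0.4232.
Step k = 2:
  phi_22 = [rho(2) - phi_11 rho(1)] / [1 - phi_11 rho(1)] = [0.383 - (-0.4232)(-0.4232)] / [1 - (-0.4232)(-0.4232)]
         = 0.20390176 / 0.82090176 = 0.248388.
  Update: phi_21 = phi_11 - phi_22 phi_11 = -0.4232 - (0.248388)(-0.4232) = -0.318082.
Step k = 3:
  phi_33 = [rho(3) - phi_21 rho(2) - phi_22 rho(1)] / [1 - phi_21 rho(1) - phi_22 rho(2)]
    numerator   = -0.0875 - (-0.318082)(0.383) - (0.248388)(-0.4232) = 0.13944316
    denominator = 1 - (-0.318082)(-0.4232) - (0.248388)(0.383) = 0.77025511
  phi_33 = 0.13944316 / 0.77025511 = 0.181.
Therefore phi_{33} = 0.1810.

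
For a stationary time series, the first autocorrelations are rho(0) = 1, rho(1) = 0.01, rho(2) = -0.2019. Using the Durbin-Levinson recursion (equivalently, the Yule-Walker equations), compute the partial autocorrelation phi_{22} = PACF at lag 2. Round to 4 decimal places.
\phi_{22} = -0.2020

The PACF at lag k is phi_{kk}, the last component of the solution
to the Yule-Walker system G_k phi = r_k where
  (G_k)_{ij} = rho(|i - j|), (r_k)_i = rho(i), i,j = 1..k.
Equivalently, Durbin-Levinson gives phi_{kk} iteratively:
  phi_{11} = rho(1)
  phi_{kk} = [rho(k) - sum_{j=1..k-1} phi_{k-1,j} rho(k-j)]
            / [1 - sum_{j=1..k-1} phi_{k-1,j} rho(j)],
  phi_{k,j} = phi_{k-1,j} - phi_{kk} phi_{k-1,k-j},  j = 1..k-1.
Step k = 1:
  phi_11 = rho(1) = 0.01.
Step k = 2:
  phi_22 = [rho(2) - phi_11 rho(1)] / [1 - phi_11 rho(1)] = [-0.2019 - (0.01)(0.01)] / [1 - (0.01)(0.01)]
         = -0.202 / 0.9999 = -0.202.
Therefore phi_{22} = -0.2020.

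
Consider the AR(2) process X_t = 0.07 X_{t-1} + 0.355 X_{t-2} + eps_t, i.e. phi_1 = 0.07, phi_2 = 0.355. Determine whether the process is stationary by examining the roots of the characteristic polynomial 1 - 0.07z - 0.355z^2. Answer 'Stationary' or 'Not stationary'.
\text{Stationary}

The AR(p) characteristic polynomial is P(z) = 1 - 0.07z - 0.355z^2.
Stationarity requires all roots to lie outside the unit circle, i.e. |z| > 1 for every root.
Set 1 + (-0.07) z + (-0.355) z^2 = 0, i.e. a z^2 + b z + c = 0 with a = -0.355, b = -0.07, c = 1.
Discriminant D = b^2 - 4ac = (-0.07)^2 - 4*(-0.355)*1 = 0.0049 - (-1.42) = 1.4249.
D >= 0, so the roots are real: z = (-b +/- sqrt(D)) / (2a) = (0.07 +/- 1.193692) / (-0.71).
  z_1 = (0.07 + 1.193692) / (-0.71) = -1.7798,   |z_1| = 1.7798.
  z_2 = (0.07 - 1.193692) / (-0.71) = 1.5827,   |z_2| = 1.5827.
Moduli of all roots: 1.7798, 1.5827.
All moduli strictly greater than 1? Yes.
Verdict: Stationary.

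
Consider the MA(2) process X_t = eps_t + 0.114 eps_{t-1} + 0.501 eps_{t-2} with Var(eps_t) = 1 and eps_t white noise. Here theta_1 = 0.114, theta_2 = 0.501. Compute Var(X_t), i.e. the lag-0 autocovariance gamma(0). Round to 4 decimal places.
\gamma(0) = 1.2640

For an MA(q) process X_t = eps_t + sum_i theta_i eps_{t-i} with
Var(eps_t) = sigma^2, the variance is
  gamma(0) = sigma^2 * (1 + sum_i theta_i^2).
  sum_i theta_i^2 = (0.114)^2 + (0.501)^2 = 0.012996 + 0.251001 = 0.263997.
  gamma(0) = 1 * (1 + 0.263997) = 1 * 1.263997 = 1.263997, which rounds to 1.2640.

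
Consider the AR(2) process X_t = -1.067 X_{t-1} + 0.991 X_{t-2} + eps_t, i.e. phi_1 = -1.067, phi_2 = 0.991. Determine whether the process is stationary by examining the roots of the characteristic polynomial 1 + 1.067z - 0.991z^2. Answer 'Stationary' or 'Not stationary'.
\text{Not stationary}

The AR(p) characteristic polynomial is P(z) = 1 + 1.067z - 0.991z^2.
Stationarity requires all roots to lie outside the unit circle, i.e. |z| > 1 for every root.
Set 1 + (1.067) z + (-0.991) z^2 = 0, i.e. a z^2 + b z + c = 0 with a = -0.991, b = 1.067, c = 1.
Discriminant D = b^2 - 4ac = (1.067)^2 - 4*(-0.991)*1 = 1.138489 - (-3.964) = 5.102489.
D >= 0, so the roots are real: z = (-b +/- sqrt(D)) / (2a) = (-1.067 +/- 2.258869) / (-1.982).
  z_1 = (-1.067 + 2.258869) / (-1.982) = -0.6013,   |z_1| = 0.6013.
  z_2 = (-1.067 - 2.258869) / (-1.982) = 1.678,   |z_2| = 1.678.
Moduli of all roots: 0.6013, 1.6780.
All moduli strictly greater than 1? No.
Verdict: Not stationary.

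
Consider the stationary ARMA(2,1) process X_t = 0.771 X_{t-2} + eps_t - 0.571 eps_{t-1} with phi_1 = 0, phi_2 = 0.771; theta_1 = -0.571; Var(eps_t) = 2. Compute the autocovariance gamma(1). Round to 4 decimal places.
\gamma(1) = -4.9869

Multiply the model equation by X_{t-k} and take expectations. With theta_0 = psi_0 = 1 and psi_j the MA(infinity) weights, this gives
  gamma(k) - sum_i phi_i gamma(k-i) = c_k,
  c_k = sigma^2 * sum_{j=k..q} theta_j psi_{j-k}   (c_k = 0 for k > q),
using gamma(-m) = gamma(m).
psi-weights needed (psi_j = theta_j + sum_i phi_i psi_{j-i}):
  psi_1 = theta_1 + phi_1 = -0.571 + (0) = -0.571
Right-hand sides:
  c_0 = sigma^2 (1 + theta_1 psi_1) = 2 * (1 + (-0.571)(-0.571)) = 2 * 1.326041 = 2.652082
  c_1 = sigma^2 theta_1 = 2 * (-0.571) = -1.142
  c_2 = 0
Equations for k = 0, 1, 2 (AR order 2, c_2 = 0):
  (E0) gamma(0) = phi_1 gamma(1) + phi_2 gamma(2) + c_0
  (E1) gamma(1) = phi_1 gamma(0) + phi_2 gamma(1) + c_1
  (E2) gamma(2) = phi_1 gamma(1) + phi_2 gamma(0)
From (E1): gamma(1) = A gamma(0) + B with
  A = phi_1 / (1 - phi_2) = 0 / 0.229 = 0,   B = c_1 / (1 - phi_2) = -1.142 / 0.229 = -4.9869.
Insert (E2) into (E0): gamma(0) (1 - phi_2^2) = phi_1 (1 + phi_2) gamma(1) + c_0.
  phi_1 (1 + phi_2) = (0)(1.771) = 0,   1 - phi_2^2 = 0.405559.
Replace gamma(1) by A gamma(0) + B and collect gamma(0):
  gamma(0) [0.405559 - (0)(0)] = (0)(-4.9869) + 2.652082
  gamma(0) * 0.405559 = 2.652082
  gamma(0) = 2.652082 / 0.405559 = 6.539325.
  gamma(1) = A gamma(0) + B = (0)(6.539325) + (-4.9869) = -4.9869.
Therefore gamma(1) = -4.9869 (to 4 decimal places).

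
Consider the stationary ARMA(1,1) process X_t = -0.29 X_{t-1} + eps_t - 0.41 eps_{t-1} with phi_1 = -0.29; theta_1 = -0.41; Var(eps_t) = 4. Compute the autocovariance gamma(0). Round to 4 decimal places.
\gamma(0) = 6.1400

Multiply the model equation by X_{t-k} and take expectations. With theta_0 = psi_0 = 1 and psi_j the MA(infinity) weights, this gives
  gamma(k) - sum_i phi_i gamma(k-i) = c_k,
  c_k = sigma^2 * sum_{j=k..q} theta_j psi_{j-k}   (c_k = 0 for k > q),
using gamma(-m) = gamma(m).
psi-weights needed (psi_j = theta_j + sum_i phi_i psi_{j-i}):
  psi_1 = theta_1 + phi_1 = -0.41 + (-0.29) = -0.7
Right-hand sides:
  c_0 = sigma^2 (1 + theta_1 psi_1) = 4 * (1 + (-0.41)(-0.7)) = 4 * 1.287 = 5.148
  c_1 = sigma^2 theta_1 = 4 * (-0.41) = -1.64
  c_2 = 0
Equations for k = 0 and k = 1 (AR order 1):
  gamma(0) = phi_1 gamma(1) + c_0
  gamma(1) = phi_1 gamma(0) + c_1
Substituting the second into the first: gamma(0) (1 - phi_1^2) = c_0 + phi_1 c_1, so
  gamma(0) = (c_0 + phi_1 c_1) / (1 - phi_1^2) = (5.148 + (-0.29)(-1.64)) / (1 - (-0.29)^2) = 5.6236 / 0.9159 = 6.139972.
Therefore gamma(0) = 6.1400 (to 4 decimal places).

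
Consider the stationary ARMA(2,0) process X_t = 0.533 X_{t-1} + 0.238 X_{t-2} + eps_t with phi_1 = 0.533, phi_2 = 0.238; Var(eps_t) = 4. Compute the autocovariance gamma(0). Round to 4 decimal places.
\gamma(0) = 8.3021

Multiply the model equation by X_{t-k} and take expectations. With theta_0 = psi_0 = 1 and psi_j the MA(infinity) weights, this gives
  gamma(k) - sum_i phi_i gamma(k-i) = c_k,
  c_k = sigma^2 * sum_{j=k..q} theta_j psi_{j-k}   (c_k = 0 for k > q),
using gamma(-m) = gamma(m).
Pure AR (q = 0): c_0 = sigma^2 = 4, c_k = 0 for k >= 1.
Equations for k = 0, 1, 2 (AR order 2, c_2 = 0):
  (E0) gamma(0) = phi_1 gamma(1) + phi_2 gamma(2) + c_0
  (E1) gamma(1) = phi_1 gamma(0) + phi_2 gamma(1) + c_1
  (E2) gamma(2) = phi_1 gamma(1) + phi_2 gamma(0)
From (E1): gamma(1) = A gamma(0) + B with
  A = phi_1 / (1 - phi_2) = 0.533 / 0.762 = 0.699475,   B = c_1 / (1 - phi_2) = 0 / 0.762 = 0.
Insert (E2) into (E0): gamma(0) (1 - phi_2^2) = phi_1 (1 + phi_2) gamma(1) + c_0.
  phi_1 (1 + phi_2) = (0.533)(1.238) = 0.659854,   1 - phi_2^2 = 0.943356.
Replace gamma(1) by A gamma(0) + B and collect gamma(0):
  gamma(0) [0.943356 - (0.659854)(0.699475)] = c_0 = 4
  gamma(0) * 0.481805 = 4
  gamma(0) = 4 / 0.481805 = 8.302121.
Therefore gamma(0) = 8.3021 (to 4 decimal places).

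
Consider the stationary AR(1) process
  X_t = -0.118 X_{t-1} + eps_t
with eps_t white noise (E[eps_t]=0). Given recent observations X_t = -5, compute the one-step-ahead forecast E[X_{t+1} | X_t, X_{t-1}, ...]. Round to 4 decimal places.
E[X_{t+1} \mid \mathcal F_t] = 0.5900

For an AR(p) model X_t = c + sum_i phi_i X_{t-i} + eps_t, the
one-step-ahead conditional mean is
  E[X_{t+1} | X_t, ...] = c + sum_i phi_i X_{t+1-i}.
Substitute known values:
  E[X_{t+1} | ...] = (-0.118) * (-5)
                   = 0.5900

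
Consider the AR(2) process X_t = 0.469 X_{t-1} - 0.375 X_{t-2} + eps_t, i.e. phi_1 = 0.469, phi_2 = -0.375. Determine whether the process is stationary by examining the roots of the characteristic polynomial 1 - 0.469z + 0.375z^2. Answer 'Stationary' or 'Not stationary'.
\text{Stationary}

The AR(p) characteristic polynomial is P(z) = 1 - 0.469z + 0.375z^2.
Stationarity requires all roots to lie outside the unit circle, i.e. |z| > 1 for every root.
Set 1 + (-0.469) z + (0.375) z^2 = 0, i.e. a z^2 + b z + c = 0 with a = 0.375, b = -0.469, c = 1.
Discriminant D = b^2 - 4ac = (-0.469)^2 - 4*(0.375)*1 = 0.219961 - (1.5) = -1.280039.
D < 0, so the roots are the complex-conjugate pair z = (-b +/- i sqrt(-D)) / (2a) = 0.6253 +/- 1.5085i.
For a conjugate pair |z|^2 = z * conj(z) = (product of roots) = c/a = 1/(0.375) = 2.666667, so |z| = sqrt(2.666667) = 1.633 for both roots.
Moduli of all roots: 1.6330, 1.6330.
All moduli strictly greater than 1? Yes.
Verdict: Stationary.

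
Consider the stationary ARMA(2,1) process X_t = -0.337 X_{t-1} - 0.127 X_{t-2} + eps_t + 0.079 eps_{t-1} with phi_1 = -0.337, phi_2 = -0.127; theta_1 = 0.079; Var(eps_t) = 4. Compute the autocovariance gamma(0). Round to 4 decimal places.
\gamma(0) = 4.2817

Multiply the model equation by X_{t-k} and take expectations. With theta_0 = psi_0 = 1 and psi_j the MA(infinity) weights, this gives
  gamma(k) - sum_i phi_i gamma(k-i) = c_k,
  c_k = sigma^2 * sum_{j=k..q} theta_j psi_{j-k}   (c_k = 0 for k > q),
using gamma(-m) = gamma(m).
psi-weights needed (psi_j = theta_j + sum_i phi_i psi_{j-i}):
  psi_1 = theta_1 + phi_1 = 0.079 + (-0.337) = -0.258
Right-hand sides:
  c_0 = sigma^2 (1 + theta_1 psi_1) = 4 * (1 + (0.079)(-0.258)) = 4 * 0.979618 = 3.918472
  c_1 = sigma^2 theta_1 = 4 * (0.079) = 0.316
  c_2 = 0
Equations for k = 0, 1, 2 (AR order 2, c_2 = 0):
  (E0) gamma(0) = phi_1 gamma(1) + phi_2 gamma(2) + c_0
  (E1) gamma(1) = phi_1 gamma(0) + phi_2 gamma(1) + c_1
  (E2) gamma(2) = phi_1 gamma(1) + phi_2 gamma(0)
From (E1): gamma(1) = A gamma(0) + B with
  A = phi_1 / (1 - phi_2) = -0.337 / 1.127 = -0.299024,   B = c_1 / (1 - phi_2) = 0.316 / 1.127 = 0.28039.
Insert (E2) into (E0): gamma(0) (1 - phi_2^2) = phi_1 (1 + phi_2) gamma(1) + c_0.
  phi_1 (1 + phi_2) = (-0.337)(0.873) = -0.294201,   1 - phi_2^2 = 0.983871.
Replace gamma(1) by A gamma(0) + B and collect gamma(0):
  gamma(0) [0.983871 - (-0.294201)(-0.299024)] = (-0.294201)(0.28039) + 3.918472
  gamma(0) * 0.895898 = 3.835981
  gamma(0) = 3.835981 / 0.895898 = 4.281717.
Therefore gamma(0) = 4.2817 (to 4 decimal places).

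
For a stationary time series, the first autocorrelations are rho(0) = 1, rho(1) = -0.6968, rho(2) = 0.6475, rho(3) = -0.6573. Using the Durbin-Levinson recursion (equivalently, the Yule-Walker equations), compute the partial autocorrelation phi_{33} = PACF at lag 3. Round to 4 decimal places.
\phi_{33} = -0.2779

The PACF at lag k is phi_{kk}, the last component of the solution
to the Yule-Walker system G_k phi = r_k where
  (G_k)_{ij} = rho(|i - j|), (r_k)_i = rho(i), i,j = 1..k.
Equivalently, Durbin-Levinson gives phi_{kk} iteratively:
  phi_{11} = rho(1)
  phi_{kk} = [rho(k) - sum_{j=1..k-1} phi_{k-1,j} rho(k-j)]
            / [1 - sum_{j=1..k-1} phi_{k-1,j} rho(j)],
  phi_{k,j} = phi_{k-1,j} - phi_{kk} phi_{k-1,k-j},  j = 1..k-1.
Step k = 1:
  phi_11 = rho(1) = -0.6968.
Step k = 2:
  phi_22 = [rho(2) - phi_11 rho(1)] / [1 - phi_11 rho(1)] = [0.6475 - (-0.6968)(-0.6968)] / [1 - (-0.6968)(-0.6968)]
         = 0.16196976 / 0.51446976 = 0.314829.
  Update: phi_21 = phi_11 - phi_22 phi_11 = -0.6968 - (0.314829)(-0.6968) = -0.477427.
Step k = 3:
  phi_33 = [rho(3) - phi_21 rho(2) - phi_22 rho(1)] / [1 - phi_21 rho(1) - phi_22 rho(2)]
    numerator   = -0.6573 - (-0.477427)(0.6475) - (0.314829)(-0.6968) = -0.12879319
    denominator = 1 - (-0.477427)(-0.6968) - (0.314829)(0.6475) = 0.46347706
  phi_33 = -0.12879319 / 0.46347706 = -0.2779.
Therefore phi_{33} = -0.2779.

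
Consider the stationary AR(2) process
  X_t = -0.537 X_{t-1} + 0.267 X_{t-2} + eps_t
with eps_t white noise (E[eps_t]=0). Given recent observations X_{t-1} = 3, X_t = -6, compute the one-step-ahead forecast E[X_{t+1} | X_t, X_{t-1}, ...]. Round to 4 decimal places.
E[X_{t+1} \mid \mathcal F_t] = 4.0230

For an AR(p) model X_t = c + sum_i phi_i X_{t-i} + eps_t, the
one-step-ahead conditional mean is
  E[X_{t+1} | X_t, ...] = c + sum_i phi_i X_{t+1-i}.
Substitute known values:
  E[X_{t+1} | ...] = (-0.537) * (-6) + (0.267) * (3)
                   = 4.0230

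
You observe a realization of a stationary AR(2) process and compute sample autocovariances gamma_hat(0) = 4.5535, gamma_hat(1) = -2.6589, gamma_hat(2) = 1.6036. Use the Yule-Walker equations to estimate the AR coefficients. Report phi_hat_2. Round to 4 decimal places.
\hat\phi_{2} = 0.0170

The Yule-Walker equations for an AR(p) process read, in matrix form,
  Gamma_p phi = r_p,   with   (Gamma_p)_{ij} = gamma(|i - j|),
                       (r_p)_i = gamma(i),   i,j = 1..p.
Substitute the sample gammas (Toeplitz matrix and right-hand side of size 2):
  Gamma_p = [[4.5535, -2.6589], [-2.6589, 4.5535]]
  r_p     = [-2.6589, 1.6036]
Written out:
  4.5535 phi_1 - 2.6589 phi_2 = -2.6589
  -2.6589 phi_1 + 4.5535 phi_2 = 1.6036
Solve by Cramer's rule:
  det = gamma(0)^2 - gamma(1)^2 = (4.5535)^2 - (-2.6589)^2 = 20.73436225 - 7.06974921 = 13.66461304
  phi_hat_1 = [gamma(1) gamma(0) - gamma(1) gamma(2)] / det = [(-2.6589)(4.5535) - (-2.6589)(1.6036)] / 13.66461304 = -7.84348911 / 13.66461304 = -0.574
  phi_hat_2 = [gamma(0) gamma(2) - gamma(1)^2] / det = [(4.5535)(1.6036) - (-2.6589)^2] / 13.66461304 = 0.23224339 / 13.66461304 = 0.017
So phi_hat = [-0.5740, 0.0170].
Therefore phi_hat_2 = 0.0170.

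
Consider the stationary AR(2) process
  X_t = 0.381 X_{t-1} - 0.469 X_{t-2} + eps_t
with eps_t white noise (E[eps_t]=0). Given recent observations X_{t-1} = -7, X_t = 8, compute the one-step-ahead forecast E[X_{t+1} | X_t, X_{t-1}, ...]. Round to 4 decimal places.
E[X_{t+1} \mid \mathcal F_t] = 6.3310

For an AR(p) model X_t = c + sum_i phi_i X_{t-i} + eps_t, the
one-step-ahead conditional mean is
  E[X_{t+1} | X_t, ...] = c + sum_i phi_i X_{t+1-i}.
Substitute known values:
  E[X_{t+1} | ...] = (0.381) * (8) + (-0.469) * (-7)
                   = 6.3310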